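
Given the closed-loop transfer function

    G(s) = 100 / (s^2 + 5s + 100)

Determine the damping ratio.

Compare the denominator to the standard form s^2 + 2ζωₙs + ωₙ².
ωₙ² = 100, so ωₙ = 10 rad/s.
2ζωₙ = 5, so ζ = 5/(2·10) = 0.25.

ζ = 0.25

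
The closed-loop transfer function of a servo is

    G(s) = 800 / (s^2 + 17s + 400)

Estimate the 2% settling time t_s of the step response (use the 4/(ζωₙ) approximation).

Comparing s^2 + 17s + 400 to s^2 + 2ζωₙs + ωₙ²: ωₙ = 20 rad/s and ζ = 17/(2·20) = 0.425.
ζωₙ = 17/2 = 8.5, so t_s ≈ 4/(ζωₙ) = 4/8.5 ≈ 0.4706 s.

t_s ≈ 0.4706 s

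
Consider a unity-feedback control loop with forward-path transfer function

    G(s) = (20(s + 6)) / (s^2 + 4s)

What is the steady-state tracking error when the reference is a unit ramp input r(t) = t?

e_ss = 0.03333

G(s) has one pole at the origin.
This is a Type 1 system. Kv = lim_{s→0} s·G(s) = 120/4 = 30.
e_ss = 1/Kv = 1/(30) = 1/30 ≈ 0.03333.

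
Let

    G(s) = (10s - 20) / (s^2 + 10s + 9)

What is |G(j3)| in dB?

Substitute s = j3: numerator = -20 + j30, denominator = j30.
|G(j3)| = |-20 + j30| / |j30| = 36.056 / 30 ≈ 1.202.
In decibels: 20·log₁₀(1.202) ≈ 1.60 dB.

|G(j3)|_dB ≈ 1.60 dB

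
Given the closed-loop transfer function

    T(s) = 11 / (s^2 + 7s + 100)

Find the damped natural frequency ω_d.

ω_d ≈ 9.367 rad/s

Comparing s^2 + 7s + 100 to s^2 + 2ζωₙs + ωₙ²: ωₙ = 10 rad/s and ζ = 7/(2·10) = 0.35.
ζωₙ = 7/2 = 3.5, so ω_d = ωₙ√(1−ζ²) = √(ωₙ² − (ζωₙ)²) = √(100 − 3.5²) = √87.75 ≈ 9.367 rad/s.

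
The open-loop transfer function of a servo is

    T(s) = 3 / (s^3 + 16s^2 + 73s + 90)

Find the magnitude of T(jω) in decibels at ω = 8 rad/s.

Substitute s = j8: numerator = 3, denominator = -934 + j72.
|T(j8)| = |3| / |-934 + j72| = 3 / 936.77 ≈ 0.003202.
In decibels: 20·log₁₀(0.003202) ≈ -49.9 dB.

|T(j8)|_dB ≈ -49.9 dB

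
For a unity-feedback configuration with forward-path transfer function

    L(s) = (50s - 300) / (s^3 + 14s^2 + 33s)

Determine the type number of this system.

Factor s from the denominator: s^3 + 14s^2 + 33s = s·(s^2 + 14s + 33).
There is 1 pole at the origin, so the system is Type 1.

Type 1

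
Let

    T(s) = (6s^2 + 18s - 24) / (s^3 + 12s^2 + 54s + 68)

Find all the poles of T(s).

s = -2, -5 + 3j, -5 - 3j

The poles are the roots of the denominator s^3 + 12s^2 + 54s + 68 = 0.
Trying s = -2: the polynomial evaluates to 0, so (s + 2) is a factor.
Dividing out leaves s^2 + 10s + 34 = 0.
The quadratic formula then gives s = -5 ± 3j.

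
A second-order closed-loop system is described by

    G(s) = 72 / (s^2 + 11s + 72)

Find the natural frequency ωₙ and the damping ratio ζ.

Compare the denominator to the standard form s^2 + 2ζωₙs + ωₙ².
ωₙ² = 72, so ωₙ = √72 ≈ 8.485 rad/s.
2ζωₙ = 11, so ζ = 11/(2·√72) ≈ 0.6482.

ωₙ ≈ 8.485 rad/s, ζ ≈ 0.6482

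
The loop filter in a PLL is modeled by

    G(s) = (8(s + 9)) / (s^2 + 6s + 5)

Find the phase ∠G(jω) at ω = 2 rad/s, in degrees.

∠G(j2) ≈ -72.71°

At s = j2: numerator = 72 + j16, denominator = 1 + j12.
∠G = ∠num − ∠den = 12.529° − (85.236°) = -72.71°.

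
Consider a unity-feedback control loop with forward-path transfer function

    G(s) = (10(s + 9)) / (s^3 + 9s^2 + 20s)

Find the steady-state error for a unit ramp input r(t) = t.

e_ss = 0.2222

G(s) has one pole at the origin.
This is a Type 1 system. Kv = lim_{s→0} s·G(s) = 90/20 = 9/2.
e_ss = 1/Kv = 1/(9/2) = 2/9 ≈ 0.2222.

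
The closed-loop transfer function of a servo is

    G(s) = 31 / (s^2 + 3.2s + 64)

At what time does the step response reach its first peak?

Comparing s^2 + 3.2s + 64 to s^2 + 2ζωₙs + ωₙ²: ωₙ = 8 rad/s and ζ = 3.2/(2·8) = 0.2.
ζωₙ = 3.2/2 = 1.6, so ω_d = ωₙ√(1−ζ²) = √(ωₙ² − (ζωₙ)²) = √(64 − 1.6²) = √61.44 ≈ 7.838 rad/s.
t_p = π/ω_d = π/7.838 ≈ 0.4008 s.

t_p ≈ 0.4008 s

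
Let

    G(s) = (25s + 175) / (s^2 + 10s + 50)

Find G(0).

G(0) = 7/2 ≈ 3.500

Set s = 0: G(0) = (175) / (50) = 7/2.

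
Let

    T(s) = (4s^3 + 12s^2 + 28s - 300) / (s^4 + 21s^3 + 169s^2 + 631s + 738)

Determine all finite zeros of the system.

Set the numerator to zero: 4s^3 + 12s^2 + 28s - 300 = 0, i.e. 4·(s^3 + 3s^2 + 7s - 75) = 0.
Factoring: (s^2 + 6s + 25)(s - 3) = 0.

s = -3 ± 4j, 3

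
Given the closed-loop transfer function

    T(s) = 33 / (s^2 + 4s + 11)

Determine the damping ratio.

Compare the denominator to the standard form s^2 + 2ζωₙs + ωₙ².
ωₙ² = 11, so ωₙ = √11 ≈ 3.317 rad/s.
2ζωₙ = 4, so ζ = 4/(2·√11) ≈ 0.6030.
With ζ = 0.6030 the response is underdamped.

ζ ≈ 0.6030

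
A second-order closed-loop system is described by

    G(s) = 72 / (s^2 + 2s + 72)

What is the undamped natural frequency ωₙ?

ωₙ ≈ 8.485 rad/s

Compare the denominator to the standard form s^2 + 2ζωₙs + ωₙ².
ωₙ² = 72, so ωₙ = √72 ≈ 8.485 rad/s.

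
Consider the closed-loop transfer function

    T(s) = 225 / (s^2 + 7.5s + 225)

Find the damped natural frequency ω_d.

ω_d ≈ 14.52 rad/s

Comparing s^2 + 7.5s + 225 to s^2 + 2ζωₙs + ωₙ²: ωₙ = 15 rad/s and ζ = 7.5/(2·15) = 0.25.
ζωₙ = 7.5/2 = 3.75, so ω_d = ωₙ√(1−ζ²) = √(ωₙ² − (ζωₙ)²) = √(225 − 3.75²) = √210.9375 ≈ 14.52 rad/s.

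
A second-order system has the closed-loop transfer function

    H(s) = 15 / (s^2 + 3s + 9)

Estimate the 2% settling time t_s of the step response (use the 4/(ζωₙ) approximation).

Comparing s^2 + 3s + 9 to s^2 + 2ζωₙs + ωₙ²: ωₙ = 3 rad/s and ζ = 3/(2·3) = 0.5.
ζωₙ = 3/2 = 1.5, so t_s ≈ 4/(ζωₙ) = 4/1.5 ≈ 2.667 s.

t_s ≈ 2.667 s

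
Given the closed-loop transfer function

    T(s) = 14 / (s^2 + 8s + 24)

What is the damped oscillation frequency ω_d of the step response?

ω_d ≈ 2.828 rad/s

Comparing s^2 + 8s + 24 to s^2 + 2ζωₙs + ωₙ²: ωₙ = √24 ≈ 4.899 rad/s and ζ = 8/(2·√24) ≈ 0.8165.
ζωₙ = 8/2 = 4, so ω_d = ωₙ√(1−ζ²) = √(ωₙ² − (ζωₙ)²) = √(24 − 4²) = √8 ≈ 2.828 rad/s.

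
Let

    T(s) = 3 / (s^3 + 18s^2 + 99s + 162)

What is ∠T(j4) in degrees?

∠T(j4) ≈ -110.8°

At s = j4: numerator = 3, denominator = -126 + j332.
∠T = ∠num − ∠den = 0° − (110.78°) = -110.8°.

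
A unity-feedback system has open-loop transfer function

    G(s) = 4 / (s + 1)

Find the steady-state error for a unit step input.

G(s) has no poles at the origin.
This is a Type 0 system. Kp = lim_{s→0} G(s) = 4/1.
e_ss = 1/(1 + Kp) = 1/(1 + 4) = 1/5 ≈ 0.2000.

e_ss = 0.2000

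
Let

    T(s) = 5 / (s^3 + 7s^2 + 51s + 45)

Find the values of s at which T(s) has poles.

The poles are the roots of the denominator s^3 + 7s^2 + 51s + 45 = 0.
Trying s = -1: the polynomial evaluates to 0, so (s + 1) is a factor.
Dividing out leaves s^2 + 6s + 45 = 0.
The quadratic formula then gives s = -3 ± 6j.

s = -3 ± 6j, -1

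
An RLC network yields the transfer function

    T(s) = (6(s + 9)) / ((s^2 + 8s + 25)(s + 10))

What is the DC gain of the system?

T(0) = 27/125 ≈ 0.2160

At s = 0 each factor (s + a) contributes a and each (s^2 + bs + c) contributes c.
T(0) = 6·(9) / ((25) · (10)) = 54/250 = 27/125.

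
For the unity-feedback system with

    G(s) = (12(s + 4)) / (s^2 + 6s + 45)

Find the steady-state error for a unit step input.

e_ss = 0.4839

G(s) has no poles at the origin.
This is a Type 0 system. Kp = lim_{s→0} G(s) = 48/45 = 16/15.
e_ss = 1/(1 + Kp) = 1/(1 + 16/15) = 15/31 ≈ 0.4839.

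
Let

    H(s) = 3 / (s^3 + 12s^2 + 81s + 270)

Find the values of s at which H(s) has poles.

s = -3 ± 6j, -6

The poles are the roots of the denominator s^3 + 12s^2 + 81s + 270 = 0.
Trying s = -6: the polynomial evaluates to 0, so (s + 6) is a factor.
Dividing out leaves s^2 + 6s + 45 = 0.
The quadratic formula then gives s = -3 ± 6j.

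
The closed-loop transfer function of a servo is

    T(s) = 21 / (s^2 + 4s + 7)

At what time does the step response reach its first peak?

Comparing s^2 + 4s + 7 to s^2 + 2ζωₙs + ωₙ²: ωₙ = √7 ≈ 2.646 rad/s and ζ = 4/(2·√7) ≈ 0.7559.
ζωₙ = 4/2 = 2, so ω_d = ωₙ√(1−ζ²) = √(ωₙ² − (ζωₙ)²) = √(7 − 2²) = √3 ≈ 1.732 rad/s.
t_p = π/ω_d = π/1.732 ≈ 1.814 s.

t_p ≈ 1.814 s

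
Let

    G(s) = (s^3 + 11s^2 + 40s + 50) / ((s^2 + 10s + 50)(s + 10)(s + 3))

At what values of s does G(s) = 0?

s = -3 ± j, -5

Set the numerator to zero: s^3 + 11s^2 + 40s + 50 = 0.
Factoring: (s^2 + 6s + 10)(s + 5) = 0.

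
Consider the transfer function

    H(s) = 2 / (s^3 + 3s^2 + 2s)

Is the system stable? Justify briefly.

The denominator s^3 + 3s^2 + 2s factors as s(s + 1)(s + 2), giving poles at s = 0, -1, -2.
Since the simple pole(s) at s = 0 lie on the jω-axis with none in the right half-plane, the system is marginally stable.

marginally stable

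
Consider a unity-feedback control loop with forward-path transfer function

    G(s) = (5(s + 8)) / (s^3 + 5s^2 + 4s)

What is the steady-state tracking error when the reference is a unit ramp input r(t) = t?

e_ss = 0.1000

G(s) has one pole at the origin.
This is a Type 1 system. Kv = lim_{s→0} s·G(s) = 40/4 = 10.
e_ss = 1/Kv = 1/(10) = 1/10 ≈ 0.1000.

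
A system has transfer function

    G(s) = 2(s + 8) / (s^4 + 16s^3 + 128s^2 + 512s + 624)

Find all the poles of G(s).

s = -4 ± 6j, -6, -2

The poles are the roots of the denominator s^4 + 16s^3 + 128s^2 + 512s + 624 = 0.
Trying s = -6: the polynomial evaluates to 0, so (s + 6) is a factor.
Dividing out leaves s^3 + 10s^2 + 68s + 104 = 0.
This factors further as (s^2 + 8s + 52)(s + 2) = 0.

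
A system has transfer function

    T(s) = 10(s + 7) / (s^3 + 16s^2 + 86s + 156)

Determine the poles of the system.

The poles are the roots of the denominator s^3 + 16s^2 + 86s + 156 = 0.
Trying s = -6: the polynomial evaluates to 0, so (s + 6) is a factor.
Dividing out leaves s^2 + 10s + 26 = 0.
The quadratic formula then gives s = -5 ± 1j.

s = -5 ± j, -6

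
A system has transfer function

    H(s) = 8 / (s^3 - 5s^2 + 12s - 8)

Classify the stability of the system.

unstable

The denominator s^3 - 5s^2 + 12s - 8 factors as (s - 1)(s^2 - 4s + 8), giving poles at s = 1, 2 + 2j, 2 - 2j.
Since the pole(s) at s = 1, 2 + 2j, 2 - 2j lie in the right half-plane, the system is unstable.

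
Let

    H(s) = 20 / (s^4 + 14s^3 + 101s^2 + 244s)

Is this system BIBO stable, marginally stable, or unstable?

marginally stable

The denominator s^4 + 14s^3 + 101s^2 + 244s factors as s(s + 4)(s^2 + 10s + 61), giving poles at s = 0, -4, -5 + 6j, -5 - 6j.
Since the simple pole(s) at s = 0 lie on the jω-axis with none in the right half-plane, the system is marginally stable.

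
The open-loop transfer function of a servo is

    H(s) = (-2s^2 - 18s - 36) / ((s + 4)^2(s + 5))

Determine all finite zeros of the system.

Set the numerator to zero: -2s^2 - 18s - 36 = 0, i.e. -2·(s^2 + 9s + 18) = 0.
Factoring: (s + 3)(s + 6) = 0.

s = -3, -6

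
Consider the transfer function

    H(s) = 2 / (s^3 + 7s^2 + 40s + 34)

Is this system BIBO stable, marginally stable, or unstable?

The denominator s^3 + 7s^2 + 40s + 34 factors as (s^2 + 6s + 34)(s + 1), giving poles at s = -3 ± 5j, -1.
Since all poles lie strictly in the left half-plane, the system is stable.

stable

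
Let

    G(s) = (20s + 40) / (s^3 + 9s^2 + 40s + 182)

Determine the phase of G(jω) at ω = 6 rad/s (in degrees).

∠G(j6) ≈ -98.84°

At s = j6: numerator = 40 + j120, denominator = -142 + j24.
∠G = ∠num − ∠den = 71.565° − (170.41°) = -98.84°.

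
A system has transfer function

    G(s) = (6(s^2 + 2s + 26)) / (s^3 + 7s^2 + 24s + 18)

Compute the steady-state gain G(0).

G(0) = 26/3 ≈ 8.667

Set s = 0: G(0) = (156) / (18) = 26/3.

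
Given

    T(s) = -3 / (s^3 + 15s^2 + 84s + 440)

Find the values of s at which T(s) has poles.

The poles are the roots of the denominator s^3 + 15s^2 + 84s + 440 = 0.
Trying s = -11: the polynomial evaluates to 0, so (s + 11) is a factor.
Dividing out leaves s^2 + 4s + 40 = 0.
The quadratic formula then gives s = -2 ± 6j.

s = -2 ± 6j, -11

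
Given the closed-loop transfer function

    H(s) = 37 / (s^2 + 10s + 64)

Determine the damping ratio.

ζ = 0.625

Compare the denominator to the standard form s^2 + 2ζωₙs + ωₙ².
ωₙ² = 64, so ωₙ = 8 rad/s.
2ζωₙ = 10, so ζ = 10/(2·8) = 0.625.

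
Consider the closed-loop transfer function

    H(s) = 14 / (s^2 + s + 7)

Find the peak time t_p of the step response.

t_p ≈ 1.209 s

Comparing s^2 + s + 7 to s^2 + 2ζωₙs + ωₙ²: ωₙ = √7 ≈ 2.646 rad/s and ζ = 1/(2·√7) ≈ 0.1890.
ζωₙ = 1/2 = 0.5, so ω_d = ωₙ√(1−ζ²) = √(ωₙ² − (ζωₙ)²) = √(7 − 0.5²) = √6.75 ≈ 2.598 rad/s.
t_p = π/ω_d = π/2.598 ≈ 1.209 s.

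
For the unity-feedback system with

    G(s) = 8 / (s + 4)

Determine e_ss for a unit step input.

G(s) has no poles at the origin.
This is a Type 0 system. Kp = lim_{s→0} G(s) = 8/4 = 2.
e_ss = 1/(1 + Kp) = 1/(1 + 2) = 1/3 ≈ 0.3333.

e_ss = 0.3333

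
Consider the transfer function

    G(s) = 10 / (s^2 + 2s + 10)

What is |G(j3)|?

Substitute s = j3: numerator = 10, denominator = 1 + j6.
|G(j3)| = |10| / |1 + j6| = 10 / 6.0828 ≈ 1.644.

|G(j3)| ≈ 1.644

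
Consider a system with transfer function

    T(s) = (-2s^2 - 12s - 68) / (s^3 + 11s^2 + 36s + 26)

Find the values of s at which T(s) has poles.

s = -5 + j, -5 - j, -1

The poles are the roots of the denominator s^3 + 11s^2 + 36s + 26 = 0.
Trying s = -1: the polynomial evaluates to 0, so (s + 1) is a factor.
Dividing out leaves s^2 + 10s + 26 = 0.
The quadratic formula then gives s = -5 ± 1j.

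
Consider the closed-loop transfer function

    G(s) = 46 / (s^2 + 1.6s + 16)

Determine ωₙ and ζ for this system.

Compare the denominator to the standard form s^2 + 2ζωₙs + ωₙ².
ωₙ² = 16, so ωₙ = 4 rad/s.
2ζωₙ = 1.6, so ζ = 1.6/(2·4) = 0.2.
With ζ = 0.2 the response is underdamped.

ωₙ = 4 rad/s, ζ = 0.2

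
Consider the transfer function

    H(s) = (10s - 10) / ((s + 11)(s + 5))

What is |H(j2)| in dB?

Substitute s = j2: numerator = -10 + j20, denominator = 51 + j32.
|H(j2)| = |-10 + j20| / |51 + j32| = 22.361 / 60.208 ≈ 0.3714.
In decibels: 20·log₁₀(0.3714) ≈ -8.60 dB.

|H(j2)|_dB ≈ -8.60 dB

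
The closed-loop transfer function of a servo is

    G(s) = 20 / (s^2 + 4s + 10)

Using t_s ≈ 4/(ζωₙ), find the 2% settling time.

Comparing s^2 + 4s + 10 to s^2 + 2ζωₙs + ωₙ²: ωₙ = √10 ≈ 3.162 rad/s and ζ = 4/(2·√10) ≈ 0.6325.
ζωₙ = 4/2 = 2, so t_s ≈ 4/(ζωₙ) = 4/2 = 2 s.

t_s ≈ 2 s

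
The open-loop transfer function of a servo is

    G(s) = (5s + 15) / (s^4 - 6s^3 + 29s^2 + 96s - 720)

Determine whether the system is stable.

The denominator s^4 - 6s^3 + 29s^2 + 96s - 720 factors as (s^2 - 6s + 45)(s - 4)(s + 4), giving poles at s = 3 ± 6j, 4, -4.
Since the pole(s) at s = 3 + 6j, 3 - 6j, 4 lie in the right half-plane, the system is unstable.

unstable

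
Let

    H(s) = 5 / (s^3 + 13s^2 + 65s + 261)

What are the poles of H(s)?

The poles are the roots of the denominator s^3 + 13s^2 + 65s + 261 = 0.
Trying s = -9: the polynomial evaluates to 0, so (s + 9) is a factor.
Dividing out leaves s^2 + 4s + 29 = 0.
The quadratic formula then gives s = -2 ± 5j.

s = -2 + 5j, -2 - 5j, -9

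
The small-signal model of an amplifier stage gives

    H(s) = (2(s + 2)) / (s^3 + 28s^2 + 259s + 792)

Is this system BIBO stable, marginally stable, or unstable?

stable

The denominator s^3 + 28s^2 + 259s + 792 factors as (s + 9)(s + 11)(s + 8), giving poles at s = -9, -11, -8.
Since all poles lie strictly in the left half-plane, the system is stable.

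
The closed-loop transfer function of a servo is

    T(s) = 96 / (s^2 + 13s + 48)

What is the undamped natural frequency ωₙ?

Compare the denominator to the standard form s^2 + 2ζωₙs + ωₙ².
ωₙ² = 48, so ωₙ = √48 ≈ 6.928 rad/s.

ωₙ ≈ 6.928 rad/s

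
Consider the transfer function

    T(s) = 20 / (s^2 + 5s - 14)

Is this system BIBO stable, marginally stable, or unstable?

unstable

The denominator s^2 + 5s - 14 factors as (s - 2)(s + 7), giving poles at s = 2, -7.
Since the pole(s) at s = 2 lie in the right half-plane, the system is unstable.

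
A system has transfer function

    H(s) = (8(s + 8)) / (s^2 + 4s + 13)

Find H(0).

H(0) = 64/13 ≈ 4.923

At s = 0 each factor (s + a) contributes a and each (s^2 + bs + c) contributes c.
H(0) = 8·(8) / ((13)) = 64/13 = 64/13.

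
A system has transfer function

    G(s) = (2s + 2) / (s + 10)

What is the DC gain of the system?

Set s = 0: G(0) = (2) / (10) = 1/5.

G(0) = 1/5 ≈ 0.2000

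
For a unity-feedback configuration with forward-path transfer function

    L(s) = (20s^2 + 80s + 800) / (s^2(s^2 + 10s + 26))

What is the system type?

The denominator has 2 factors of s at the origin (free integrators), so this is a Type 2 system.

Type 2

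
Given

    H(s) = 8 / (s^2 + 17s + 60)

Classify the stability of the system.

The denominator s^2 + 17s + 60 factors as (s + 12)(s + 5), giving poles at s = -12, -5.
Since all poles lie strictly in the left half-plane, the system is stable.

stable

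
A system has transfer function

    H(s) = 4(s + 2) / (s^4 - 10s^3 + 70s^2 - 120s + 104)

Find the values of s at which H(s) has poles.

s = 4 ± 6j, 1 ± j

The poles are the roots of the denominator s^4 - 10s^3 + 70s^2 - 120s + 104 = 0.
No real roots exist; factor into two real quadratics: (s^2 - 8s + 52)(s^2 - 2s + 2) = 0.
Each quadratic gives a conjugate pair via the quadratic formula.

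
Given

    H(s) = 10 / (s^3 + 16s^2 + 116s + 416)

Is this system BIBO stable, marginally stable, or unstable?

The denominator s^3 + 16s^2 + 116s + 416 factors as (s + 8)(s^2 + 8s + 52), giving poles at s = -8, -4 ± 6j.
Since all poles lie strictly in the left half-plane, the system is stable.

stable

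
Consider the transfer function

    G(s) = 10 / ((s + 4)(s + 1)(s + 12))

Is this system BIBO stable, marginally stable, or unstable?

The poles can be read from the denominator factors: s = -4, -1, -12.
Since all poles lie strictly in the left half-plane, the system is stable.

stable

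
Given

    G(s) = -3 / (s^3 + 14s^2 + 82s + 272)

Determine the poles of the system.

s = -3 ± 5j, -8

The poles are the roots of the denominator s^3 + 14s^2 + 82s + 272 = 0.
Trying s = -8: the polynomial evaluates to 0, so (s + 8) is a factor.
Dividing out leaves s^2 + 6s + 34 = 0.
The quadratic formula then gives s = -3 ± 5j.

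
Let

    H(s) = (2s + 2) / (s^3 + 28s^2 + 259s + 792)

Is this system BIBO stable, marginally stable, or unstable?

stable

The denominator s^3 + 28s^2 + 259s + 792 factors as (s + 8)(s + 11)(s + 9), giving poles at s = -8, -11, -9.
Since all poles lie strictly in the left half-plane, the system is stable.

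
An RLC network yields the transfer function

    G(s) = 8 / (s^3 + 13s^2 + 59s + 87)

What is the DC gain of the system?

G(0) = 8/87 ≈ 0.09195

Set s = 0: G(0) = (8) / (87) = 8/87.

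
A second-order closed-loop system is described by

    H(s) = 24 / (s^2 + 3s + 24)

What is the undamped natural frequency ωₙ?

Compare the denominator to the standard form s^2 + 2ζωₙs + ωₙ².
ωₙ² = 24, so ωₙ = √24 ≈ 4.899 rad/s.

ωₙ ≈ 4.899 rad/s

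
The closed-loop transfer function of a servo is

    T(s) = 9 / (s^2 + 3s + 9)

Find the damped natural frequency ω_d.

Comparing s^2 + 3s + 9 to s^2 + 2ζωₙs + ωₙ²: ωₙ = 3 rad/s and ζ = 3/(2·3) = 0.5.
ζωₙ = 3/2 = 1.5, so ω_d = ωₙ√(1−ζ²) = √(ωₙ² − (ζωₙ)²) = √(9 − 1.5²) = √6.75 ≈ 2.598 rad/s.

ω_d ≈ 2.598 rad/s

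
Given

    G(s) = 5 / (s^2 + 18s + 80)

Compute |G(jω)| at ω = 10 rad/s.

|G(j10)| ≈ 0.02761

Substitute s = j10: numerator = 5, denominator = -20 + j180.
|G(j10)| = |5| / |-20 + j180| = 5 / 181.11 ≈ 0.02761.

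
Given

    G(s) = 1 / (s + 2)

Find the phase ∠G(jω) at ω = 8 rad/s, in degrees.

∠G(j8) ≈ -75.96°

At s = j8: numerator = 1, denominator = 2 + j8.
∠G = ∠num − ∠den = 0° − (75.964°) = -75.96°.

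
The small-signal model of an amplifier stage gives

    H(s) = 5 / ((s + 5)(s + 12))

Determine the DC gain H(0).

H(0) = 1/12 ≈ 0.08333

At s = 0 each factor (s + a) contributes a and each (s^2 + bs + c) contributes c.
H(0) = 5·1 / ((5) · (12)) = 5/60 = 1/12.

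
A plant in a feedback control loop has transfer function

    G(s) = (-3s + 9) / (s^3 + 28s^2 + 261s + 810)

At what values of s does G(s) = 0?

Set the numerator to zero: -3s + 9 = 0, i.e. -3·(s - 3) = 0.
So s = 3.

s = 3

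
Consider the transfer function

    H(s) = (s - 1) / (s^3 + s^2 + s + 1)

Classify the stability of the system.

The denominator s^3 + s^2 + s + 1 factors as (s^2 + 1)(s + 1), giving poles at s = j, -j, -1.
Since the simple pole(s) at s = ±j lie on the jω-axis with none in the right half-plane, the system is marginally stable.

marginally stable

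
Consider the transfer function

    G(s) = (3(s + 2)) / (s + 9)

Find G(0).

G(0) = 2/3 ≈ 0.6667

Set s = 0: G(0) = (6) / (9) = 2/3.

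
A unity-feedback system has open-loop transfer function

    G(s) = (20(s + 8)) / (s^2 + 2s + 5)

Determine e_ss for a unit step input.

G(s) has no poles at the origin.
This is a Type 0 system. Kp = lim_{s→0} G(s) = 160/5 = 32.
e_ss = 1/(1 + Kp) = 1/(1 + 32) = 1/33 ≈ 0.03030.

e_ss = 0.03030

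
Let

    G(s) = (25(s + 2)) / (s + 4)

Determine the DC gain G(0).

At s = 0 each factor (s + a) contributes a and each (s^2 + bs + c) contributes c.
G(0) = 25·(2) / ((4)) = 50/4 = 25/2.

G(0) = 25/2 ≈ 12.50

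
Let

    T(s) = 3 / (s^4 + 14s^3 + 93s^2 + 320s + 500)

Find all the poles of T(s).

s = -4 ± 2j, -3 ± 4j

The poles are the roots of the denominator s^4 + 14s^3 + 93s^2 + 320s + 500 = 0.
No real roots exist; factor into two real quadratics: (s^2 + 8s + 20)(s^2 + 6s + 25) = 0.
Each quadratic gives a conjugate pair via the quadratic formula.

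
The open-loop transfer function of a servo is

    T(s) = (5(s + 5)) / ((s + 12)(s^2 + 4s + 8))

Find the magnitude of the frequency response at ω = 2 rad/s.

|T(j2)| ≈ 0.2475

Substitute s = j2: numerator = 25 + j10, denominator = 32 + j104.
|T(j2)| = |25 + j10| / |32 + j104| = 26.926 / 108.81 ≈ 0.2475.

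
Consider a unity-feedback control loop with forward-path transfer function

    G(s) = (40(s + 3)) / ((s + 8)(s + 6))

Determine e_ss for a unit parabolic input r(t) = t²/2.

e_ss = ∞

G(s) has no poles at the origin.
This is a Type 0 system; Ka = lim_{s→0} s^2·G(s) = 0, so the steady-state error for a parabola input is infinite.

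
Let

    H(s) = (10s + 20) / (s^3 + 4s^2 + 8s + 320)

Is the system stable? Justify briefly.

The denominator s^3 + 4s^2 + 8s + 320 factors as (s + 8)(s^2 - 4s + 40), giving poles at s = -8, 2 + 6j, 2 - 6j.
Since the pole(s) at s = 2 + 6j, 2 - 6j lie in the right half-plane, the system is unstable.

unstable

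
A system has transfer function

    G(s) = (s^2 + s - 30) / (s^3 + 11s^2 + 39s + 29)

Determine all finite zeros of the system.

s = -6, 5

Set the numerator to zero: s^2 + s - 30 = 0.
Factoring: (s + 6)(s - 5) = 0.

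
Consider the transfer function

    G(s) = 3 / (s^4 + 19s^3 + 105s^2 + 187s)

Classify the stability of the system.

The denominator s^4 + 19s^3 + 105s^2 + 187s factors as s(s^2 + 8s + 17)(s + 11), giving poles at s = 0, -4 ± j, -11.
Since the simple pole(s) at s = 0 lie on the jω-axis with none in the right half-plane, the system is marginally stable.

marginally stable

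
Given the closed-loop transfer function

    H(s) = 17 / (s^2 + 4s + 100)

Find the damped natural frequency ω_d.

ω_d ≈ 9.798 rad/s

Comparing s^2 + 4s + 100 to s^2 + 2ζωₙs + ωₙ²: ωₙ = 10 rad/s and ζ = 4/(2·10) = 0.2.
ζωₙ = 4/2 = 2, so ω_d = ωₙ√(1−ζ²) = √(ωₙ² − (ζωₙ)²) = √(100 − 2²) = √96 ≈ 9.798 rad/s.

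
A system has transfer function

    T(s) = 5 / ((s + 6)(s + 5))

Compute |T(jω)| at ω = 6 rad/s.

Substitute s = j6: numerator = 5, denominator = -6 + j66.
|T(j6)| = |5| / |-6 + j66| = 5 / 66.272 ≈ 0.07545.

|T(j6)| ≈ 0.07545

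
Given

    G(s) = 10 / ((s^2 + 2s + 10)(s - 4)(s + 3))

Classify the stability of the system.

unstable

The poles can be read from the denominator factors: s = -1 + 3j, -1 - 3j, 4, -3.
Since the pole(s) at s = 4 lie in the right half-plane, the system is unstable.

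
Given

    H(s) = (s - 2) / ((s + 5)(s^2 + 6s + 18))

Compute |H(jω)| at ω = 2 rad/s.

|H(j2)| ≈ 0.02848

Substitute s = j2: numerator = -2 + j2, denominator = 46 + j88.
|H(j2)| = |-2 + j2| / |46 + j88| = 2.8284 / 99.298 ≈ 0.02848.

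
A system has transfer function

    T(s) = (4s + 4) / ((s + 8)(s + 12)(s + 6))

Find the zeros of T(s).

s = -1

Set the numerator to zero: 4s + 4 = 0, i.e. 4·(s + 1) = 0.
So s = -1.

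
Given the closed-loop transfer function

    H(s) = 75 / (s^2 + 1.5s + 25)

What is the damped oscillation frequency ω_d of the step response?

Comparing s^2 + 1.5s + 25 to s^2 + 2ζωₙs + ωₙ²: ωₙ = 5 rad/s and ζ = 1.5/(2·5) = 0.15.
ζωₙ = 1.5/2 = 0.75, so ω_d = ωₙ√(1−ζ²) = √(ωₙ² − (ζωₙ)²) = √(25 − 0.75²) = √24.4375 ≈ 4.943 rad/s.

ω_d ≈ 4.943 rad/s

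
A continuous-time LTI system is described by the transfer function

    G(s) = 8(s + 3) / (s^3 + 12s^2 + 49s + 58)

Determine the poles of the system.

The poles are the roots of the denominator s^3 + 12s^2 + 49s + 58 = 0.
Trying s = -2: the polynomial evaluates to 0, so (s + 2) is a factor.
Dividing out leaves s^2 + 10s + 29 = 0.
The quadratic formula then gives s = -5 ± 2j.

s = -5 ± 2j, -2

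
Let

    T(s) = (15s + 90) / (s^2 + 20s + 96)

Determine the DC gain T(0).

Set s = 0: T(0) = (90) / (96) = 15/16.

T(0) = 15/16 ≈ 0.9375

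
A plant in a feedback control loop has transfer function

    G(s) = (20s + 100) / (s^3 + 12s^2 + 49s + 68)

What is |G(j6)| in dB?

Substitute s = j6: numerator = 100 + j120, denominator = -364 + j78.
|G(j6)| = |100 + j120| / |-364 + j78| = 156.20 / 372.26 ≈ 0.4196.
In decibels: 20·log₁₀(0.4196) ≈ -7.54 dB.

|G(j6)|_dB ≈ -7.54 dB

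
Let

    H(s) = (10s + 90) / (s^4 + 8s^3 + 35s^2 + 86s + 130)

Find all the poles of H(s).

The poles are the roots of the denominator s^4 + 8s^3 + 35s^2 + 86s + 130 = 0.
No real roots exist; factor into two real quadratics: (s^2 + 2s + 10)(s^2 + 6s + 13) = 0.
Each quadratic gives a conjugate pair via the quadratic formula.

s = -1 + 3j, -1 - 3j, -3 + 2j, -3 - 2j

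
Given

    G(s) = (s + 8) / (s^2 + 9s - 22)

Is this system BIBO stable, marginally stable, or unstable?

unstable

The denominator s^2 + 9s - 22 factors as (s - 2)(s + 11), giving poles at s = 2, -11.
Since the pole(s) at s = 2 lie in the right half-plane, the system is unstable.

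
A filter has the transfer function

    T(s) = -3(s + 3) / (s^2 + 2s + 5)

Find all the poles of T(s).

The poles are the roots of the denominator s^2 + 2s + 5 = 0.
Using the quadratic formula: s = (-2 ± √(-16))/2 = -1 ± 2j.

s = -1 ± 2j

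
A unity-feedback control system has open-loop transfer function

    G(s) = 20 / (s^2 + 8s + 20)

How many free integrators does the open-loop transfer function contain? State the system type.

Type 0

The denominator has no factor of s at the origin — no free integrator — so this is a Type 0 system.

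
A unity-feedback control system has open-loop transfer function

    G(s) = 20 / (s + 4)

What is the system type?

The denominator has no factor of s at the origin — no free integrator — so this is a Type 0 system.

Type 0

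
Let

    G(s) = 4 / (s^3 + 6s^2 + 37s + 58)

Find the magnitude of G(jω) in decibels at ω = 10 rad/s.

Substitute s = j10: numerator = 4, denominator = -542 - j630.
|G(j10)| = |4| / |-542 - j630| = 4 / 831.06 ≈ 0.004813.
In decibels: 20·log₁₀(0.004813) ≈ -46.4 dB.

|G(j10)|_dB ≈ -46.4 dB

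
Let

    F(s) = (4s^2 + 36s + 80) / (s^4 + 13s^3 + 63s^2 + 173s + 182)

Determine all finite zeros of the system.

Set the numerator to zero: 4s^2 + 36s + 80 = 0, i.e. 4·(s^2 + 9s + 20) = 0.
Factoring: (s + 5)(s + 4) = 0.

s = -5, -4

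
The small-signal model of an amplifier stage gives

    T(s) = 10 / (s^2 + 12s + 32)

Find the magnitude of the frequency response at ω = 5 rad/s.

|T(j5)| ≈ 0.1655

Substitute s = j5: numerator = 10, denominator = 7 + j60.
|T(j5)| = |10| / |7 + j60| = 10 / 60.407 ≈ 0.1655.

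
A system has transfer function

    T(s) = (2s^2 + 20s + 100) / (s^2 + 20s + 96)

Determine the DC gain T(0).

Set s = 0: T(0) = (100) / (96) = 25/24.

T(0) = 25/24 ≈ 1.042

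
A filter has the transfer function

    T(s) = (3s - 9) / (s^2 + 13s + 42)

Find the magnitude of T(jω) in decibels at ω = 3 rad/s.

|T(j3)|_dB ≈ -12.1 dB

Substitute s = j3: numerator = -9 + j9, denominator = 33 + j39.
|T(j3)| = |-9 + j9| / |33 + j39| = 12.728 / 51.088 ≈ 0.2491.
In decibels: 20·log₁₀(0.2491) ≈ -12.1 dB.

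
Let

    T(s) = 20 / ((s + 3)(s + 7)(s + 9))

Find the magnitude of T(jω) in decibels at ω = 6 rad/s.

Substitute s = j6: numerator = 20, denominator = -495 + j450.
|T(j6)| = |20| / |-495 + j450| = 20 / 668.97 ≈ 0.02990.
In decibels: 20·log₁₀(0.02990) ≈ -30.5 dB.

|T(j6)|_dB ≈ -30.5 dB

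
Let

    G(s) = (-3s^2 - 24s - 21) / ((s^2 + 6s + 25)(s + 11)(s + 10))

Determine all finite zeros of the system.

Set the numerator to zero: -3s^2 - 24s - 21 = 0, i.e. -3·(s^2 + 8s + 7) = 0.
Factoring: (s + 7)(s + 1) = 0.

s = -7, -1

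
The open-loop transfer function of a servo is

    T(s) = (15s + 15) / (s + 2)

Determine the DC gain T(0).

T(0) = 15/2 ≈ 7.500

Set s = 0: T(0) = (15) / (2) = 15/2.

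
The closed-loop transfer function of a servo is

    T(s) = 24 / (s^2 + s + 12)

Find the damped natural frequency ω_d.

Comparing s^2 + s + 12 to s^2 + 2ζωₙs + ωₙ²: ωₙ = √12 ≈ 3.464 rad/s and ζ = 1/(2·√12) ≈ 0.1443.
ζωₙ = 1/2 = 0.5, so ω_d = ωₙ√(1−ζ²) = √(ωₙ² − (ζωₙ)²) = √(12 − 0.5²) = √11.75 ≈ 3.428 rad/s.

ω_d ≈ 3.428 rad/s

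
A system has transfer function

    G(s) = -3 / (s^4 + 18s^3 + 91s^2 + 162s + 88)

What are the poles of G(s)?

s = -2, -4, -11, -1

The poles are the roots of the denominator s^4 + 18s^3 + 91s^2 + 162s + 88 = 0.
Trying s = -2: the polynomial evaluates to 0, so (s + 2) is a factor.
Dividing out leaves s^3 + 16s^2 + 59s + 44 = 0.
This factors further as (s + 4)(s + 11)(s + 1) = 0.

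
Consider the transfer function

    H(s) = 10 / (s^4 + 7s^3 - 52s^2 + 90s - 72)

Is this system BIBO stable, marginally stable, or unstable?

The denominator s^4 + 7s^3 - 52s^2 + 90s - 72 factors as (s^2 - 2s + 2)(s - 3)(s + 12), giving poles at s = 1 + j, 1 - j, 3, -12.
Since the pole(s) at s = 1 + j, 1 - j, 3 lie in the right half-plane, the system is unstable.

unstable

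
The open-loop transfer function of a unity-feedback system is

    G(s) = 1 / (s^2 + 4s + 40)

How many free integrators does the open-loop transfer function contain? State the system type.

Type 0

The denominator has no factor of s at the origin — no free integrator — so this is a Type 0 system.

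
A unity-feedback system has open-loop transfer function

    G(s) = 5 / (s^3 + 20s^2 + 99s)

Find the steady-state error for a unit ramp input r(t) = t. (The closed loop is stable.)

e_ss = 19.80

G(s) has one pole at the origin.
This is a Type 1 system. Kv = lim_{s→0} s·G(s) = 5/99.
e_ss = 1/Kv = 1/(5/99) = 99/5 ≈ 19.80.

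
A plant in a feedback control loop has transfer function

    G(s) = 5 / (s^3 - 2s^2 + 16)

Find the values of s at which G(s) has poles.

The poles are the roots of the denominator s^3 - 2s^2 + 16 = 0.
Trying s = -2: the polynomial evaluates to 0, so (s + 2) is a factor.
Dividing out leaves s^2 - 4s + 8 = 0.
The quadratic formula then gives s = 2 ± 2j.

s = 2 ± 2j, -2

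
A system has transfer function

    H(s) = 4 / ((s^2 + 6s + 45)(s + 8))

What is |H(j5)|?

|H(j5)| ≈ 0.01176

Substitute s = j5: numerator = 4, denominator = 10 + j340.
|H(j5)| = |4| / |10 + j340| = 4 / 340.15 ≈ 0.01176.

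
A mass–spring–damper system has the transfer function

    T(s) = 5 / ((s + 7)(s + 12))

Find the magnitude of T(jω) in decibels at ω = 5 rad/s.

|T(j5)|_dB ≈ -27.0 dB

Substitute s = j5: numerator = 5, denominator = 59 + j95.
|T(j5)| = |5| / |59 + j95| = 5 / 111.83 ≈ 0.04471.
In decibels: 20·log₁₀(0.04471) ≈ -27.0 dB.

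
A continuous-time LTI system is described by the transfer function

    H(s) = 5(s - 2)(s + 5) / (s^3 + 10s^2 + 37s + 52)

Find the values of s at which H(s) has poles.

s = -3 + 2j, -3 - 2j, -4

The poles are the roots of the denominator s^3 + 10s^2 + 37s + 52 = 0.
Trying s = -4: the polynomial evaluates to 0, so (s + 4) is a factor.
Dividing out leaves s^2 + 6s + 13 = 0.
The quadratic formula then gives s = -3 ± 2j.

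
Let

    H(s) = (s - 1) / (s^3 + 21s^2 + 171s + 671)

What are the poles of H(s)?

The poles are the roots of the denominator s^3 + 21s^2 + 171s + 671 = 0.
Trying s = -11: the polynomial evaluates to 0, so (s + 11) is a factor.
Dividing out leaves s^2 + 10s + 61 = 0.
The quadratic formula then gives s = -5 ± 6j.

s = -5 ± 6j, -11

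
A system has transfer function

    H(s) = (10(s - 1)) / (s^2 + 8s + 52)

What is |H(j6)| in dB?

Substitute s = j6: numerator = -10 + j60, denominator = 16 + j48.
|H(j6)| = |-10 + j60| / |16 + j48| = 60.828 / 50.596 ≈ 1.202.
In decibels: 20·log₁₀(1.202) ≈ 1.60 dB.

|H(j6)|_dB ≈ 1.60 dB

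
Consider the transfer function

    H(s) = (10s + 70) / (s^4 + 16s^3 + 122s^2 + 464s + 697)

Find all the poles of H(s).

The poles are the roots of the denominator s^4 + 16s^3 + 122s^2 + 464s + 697 = 0.
No real roots exist; factor into two real quadratics: (s^2 + 8s + 17)(s^2 + 8s + 41) = 0.
Each quadratic gives a conjugate pair via the quadratic formula.

s = -4 ± j, -4 ± 5j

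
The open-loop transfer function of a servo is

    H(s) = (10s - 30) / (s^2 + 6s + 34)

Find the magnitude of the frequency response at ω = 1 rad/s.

|H(j1)| ≈ 0.9428

Substitute s = j1: numerator = -30 + j10, denominator = 33 + j6.
|H(j1)| = |-30 + j10| / |33 + j6| = 31.623 / 33.541 ≈ 0.9428.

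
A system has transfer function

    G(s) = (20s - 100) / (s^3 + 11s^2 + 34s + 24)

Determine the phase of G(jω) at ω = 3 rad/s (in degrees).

∠G(j3) ≈ 14.04°

At s = j3: numerator = -100 + j60, denominator = -75 + j75.
∠G = ∠num − ∠den = 149.04° − (135°) = 14.04°.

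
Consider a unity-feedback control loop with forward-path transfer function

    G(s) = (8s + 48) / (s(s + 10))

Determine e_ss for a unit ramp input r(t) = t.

e_ss = 0.2083

G(s) has one pole at the origin.
This is a Type 1 system. Kv = lim_{s→0} s·G(s) = 48/10 = 24/5.
e_ss = 1/Kv = 1/(24/5) = 5/24 ≈ 0.2083.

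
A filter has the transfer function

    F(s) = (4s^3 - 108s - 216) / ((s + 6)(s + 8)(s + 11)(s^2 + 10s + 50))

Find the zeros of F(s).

s = -3, 6, -3

Set the numerator to zero: 4s^3 - 108s - 216 = 0, i.e. 4·(s^3 - 27s - 54) = 0.
Factoring: (s + 3)^2(s - 6) = 0.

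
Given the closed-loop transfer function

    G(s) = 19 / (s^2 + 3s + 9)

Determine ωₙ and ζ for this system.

Compare the denominator to the standard form s^2 + 2ζωₙs + ωₙ².
ωₙ² = 9, so ωₙ = 3 rad/s.
2ζωₙ = 3, so ζ = 3/(2·3) = 0.5.

ωₙ = 3 rad/s, ζ = 0.5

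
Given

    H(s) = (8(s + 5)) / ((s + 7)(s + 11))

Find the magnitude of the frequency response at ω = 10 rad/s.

Substitute s = j10: numerator = 40 + j80, denominator = -23 + j180.
|H(j10)| = |40 + j80| / |-23 + j180| = 89.443 / 181.46 ≈ 0.4929.

|H(j10)| ≈ 0.4929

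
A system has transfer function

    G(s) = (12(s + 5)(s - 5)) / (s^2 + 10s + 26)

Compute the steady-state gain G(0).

Set s = 0: G(0) = (-300) / (26) = -150/13.

G(0) = -150/13 ≈ -11.54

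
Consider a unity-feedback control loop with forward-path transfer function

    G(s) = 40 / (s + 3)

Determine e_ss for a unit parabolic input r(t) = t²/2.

G(s) has no poles at the origin.
This is a Type 0 system; Ka = lim_{s→0} s^2·G(s) = 0, so the steady-state error for a parabola input is infinite.

e_ss = ∞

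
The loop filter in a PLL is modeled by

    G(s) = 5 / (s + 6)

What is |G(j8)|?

|G(j8)| = 0.5000

Substitute s = j8: numerator = 5, denominator = 6 + j8.
|G(j8)| = |5| / |6 + j8| = 5 / 10 = 0.5000.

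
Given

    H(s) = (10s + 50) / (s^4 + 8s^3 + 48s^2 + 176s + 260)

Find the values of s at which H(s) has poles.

The poles are the roots of the denominator s^4 + 8s^3 + 48s^2 + 176s + 260 = 0.
No real roots exist; factor into two real quadratics: (s^2 + 2s + 26)(s^2 + 6s + 10) = 0.
Each quadratic gives a conjugate pair via the quadratic formula.

s = -1 + 5j, -1 - 5j, -3 + j, -3 - j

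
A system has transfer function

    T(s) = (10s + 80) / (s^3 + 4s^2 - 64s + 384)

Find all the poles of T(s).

s = 4 + 4j, 4 - 4j, -12

The poles are the roots of the denominator s^3 + 4s^2 - 64s + 384 = 0.
Trying s = -12: the polynomial evaluates to 0, so (s + 12) is a factor.
Dividing out leaves s^2 - 8s + 32 = 0.
The quadratic formula then gives s = 4 ± 4j.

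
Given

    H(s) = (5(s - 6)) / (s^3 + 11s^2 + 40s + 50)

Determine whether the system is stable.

The denominator s^3 + 11s^2 + 40s + 50 factors as (s^2 + 6s + 10)(s + 5), giving poles at s = -3 ± j, -5.
Since all poles lie strictly in the left half-plane, the system is stable.

stable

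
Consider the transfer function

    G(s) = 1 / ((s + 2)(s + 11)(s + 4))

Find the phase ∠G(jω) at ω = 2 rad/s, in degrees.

∠G(j2) ≈ -81.87°

At s = j2: numerator = 1, denominator = 20 + j140.
∠G = ∠num − ∠den = 0° − (81.870°) = -81.87°.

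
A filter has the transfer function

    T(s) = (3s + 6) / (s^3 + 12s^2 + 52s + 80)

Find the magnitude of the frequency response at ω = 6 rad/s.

Substitute s = j6: numerator = 6 + j18, denominator = -352 + j96.
|T(j6)| = |6 + j18| / |-352 + j96| = 18.974 / 364.86 ≈ 0.05200.

|T(j6)| ≈ 0.05200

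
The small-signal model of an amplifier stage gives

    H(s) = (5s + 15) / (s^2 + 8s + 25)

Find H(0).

H(0) = 3/5 ≈ 0.6000

Set s = 0: H(0) = (15) / (25) = 3/5.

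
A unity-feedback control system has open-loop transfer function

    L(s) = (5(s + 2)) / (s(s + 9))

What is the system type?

Type 1

The denominator has 1 factor of s at the origin (free integrator), so this is a Type 1 system.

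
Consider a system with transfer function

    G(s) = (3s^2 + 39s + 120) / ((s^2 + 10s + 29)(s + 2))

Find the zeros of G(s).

Set the numerator to zero: 3s^2 + 39s + 120 = 0, i.e. 3·(s^2 + 13s + 40) = 0.
Factoring: (s + 8)(s + 5) = 0.

s = -8, -5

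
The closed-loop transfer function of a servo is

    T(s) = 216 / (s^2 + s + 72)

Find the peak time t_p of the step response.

t_p ≈ 0.3709 s

Comparing s^2 + s + 72 to s^2 + 2ζωₙs + ωₙ²: ωₙ = √72 ≈ 8.485 rad/s and ζ = 1/(2·√72) ≈ 0.05893.
ζωₙ = 1/2 = 0.5, so ω_d = ωₙ√(1−ζ²) = √(ωₙ² − (ζωₙ)²) = √(72 − 0.5²) = √71.75 ≈ 8.471 rad/s.
t_p = π/ω_d = π/8.471 ≈ 0.3709 s.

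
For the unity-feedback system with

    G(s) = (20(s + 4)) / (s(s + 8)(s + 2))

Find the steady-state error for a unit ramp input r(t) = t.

G(s) has one pole at the origin.
This is a Type 1 system. Kv = lim_{s→0} s·G(s) = 80/16 = 5.
e_ss = 1/Kv = 1/(5) = 1/5 ≈ 0.2000.

e_ss = 0.2000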